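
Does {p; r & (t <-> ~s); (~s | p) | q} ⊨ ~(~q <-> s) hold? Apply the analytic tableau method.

No

Initial set: {p; (r & (t <-> ~s)); ((~s | p) | q); ~~(~q <-> s)}.
(r & (t <-> ~s)): α-rule — add r, (t <-> ~s).
((~s | p) | q): β-rule — branch into (~s | p)  //  q.
  branch 1 (add (~s | p)):
    ~~(~q <-> s): β-rule — branch into ~q, s  //  ~~q, ~s.
      branch 1.1 (add ~q, s):
        (t <-> ~s): β-rule — branch into t, ~s  //  ~t, ~~s.
          branch 1.1.1 (add t, ~s):
            × closes — contains both s and ~s.
          branch 1.1.2 (add ~t, ~~s):
            (~s | p): β-rule — branch into ~s  //  p.
              branch 1.1.2.1 (add ~s):
                × closes — contains both s and ~s.
              branch 1.1.2.2 (add p):
                ○ open, literals {p=1, q=0, r=1, s=1, t=0}.
      branch 1.2 (add ~~q, ~s):
        (t <-> ~s): β-rule — branch into t, ~s  //  ~t, ~~s.
          branch 1.2.1 (add t, ~s):
            (~s | p): β-rule — branch into ~s  //  p.
              branch 1.2.1.1 (add ~s):
                ○ open, literals {p=1, q=1, r=1, s=0, t=1}.
              branch 1.2.1.2 (add p):
                ○ open, literals {p=1, q=1, r=1, s=0, t=1}.
          branch 1.2.2 (add ~t, ~~s):
            × closes — contains both s and ~s.
  branch 2 (add q):
    ~~(~q <-> s): β-rule — branch into ~q, s  //  ~~q, ~s.
      branch 2.1 (add ~q, s):
        × closes — contains both q and ~q.
      branch 2.2 (add ~~q, ~s):
        (t <-> ~s): β-rule — branch into t, ~s  //  ~t, ~~s.
          branch 2.2.1 (add t, ~s):
            ○ open, literals {p=1, q=1, r=1, s=0, t=1}.
          branch 2.2.2 (add ~t, ~~s):
            × closes — contains both s and ~s.
5 branches closed, 4 open.
An open branch gives a countermodel: p=1, q=0, r=1, s=1, t=0 (unmentioned atoms arbitrary); the premises hold there but the conclusion fails.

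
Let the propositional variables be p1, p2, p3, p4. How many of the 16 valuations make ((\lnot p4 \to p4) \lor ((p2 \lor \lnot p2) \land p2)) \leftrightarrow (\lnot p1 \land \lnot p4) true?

Initial set: {(((\lnot p4 \to p4) \lor ((p2 \lor \lnot p2) \land p2)) \leftrightarrow (\lnot p1 \land \lnot p4))}.
(((\lnot p4 \to p4) \lor ((p2 \lor \lnot p2) \land p2)) \leftrightarrow (\lnot p1 \land \lnot p4)): β-rule — branch into ((\lnot p4 \to p4) \lor ((p2 \lor \lnot p2) \land p2)), (\lnot p1 \land \lnot p4)  //  \lnot ((\lnot p4 \to p4) \lor ((p2 \lor \lnot p2) \land p2)), \lnot (\lnot p1 \land \lnot p4).
  branch 1 (add ((\lnot p4 \to p4) \lor ((p2 \lor \lnot p2) \land p2)), (\lnot p1 \land \lnot p4)):
    (\lnot p1 \land \lnot p4): α-rule — add \lnot p1, \lnot p4.
    ((\lnot p4 \to p4) \lor ((p2 \lor \lnot p2) \land p2)): β-rule — branch into (\lnot p4 \to p4)  //  ((p2 \lor \lnot p2) \land p2).
      branch 1.1 (add (\lnot p4 \to p4)):
        (\lnot p4 \to p4): β-rule — branch into \lnot \lnot p4  //  p4.
          branch 1.1.1 (add \lnot \lnot p4):
            × closes — contains both p4 and \lnot p4.
          branch 1.1.2 (add p4):
            × closes — contains both p4 and \lnot p4.
      branch 1.2 (add ((p2 \lor \lnot p2) \land p2)):
        ((p2 \lor \lnot p2) \land p2): α-rule — add (p2 \lor \lnot p2), p2.
        (p2 \lor \lnot p2): β-rule — branch into p2  //  \lnot p2.
          branch 1.2.1 (add p2):
            ○ open, literals {p1=F, p2=T, p4=F}.
          branch 1.2.2 (add \lnot p2):
            × closes — contains both p2 and \lnot p2.
  branch 2 (add \lnot ((\lnot p4 \to p4) \lor ((p2 \lor \lnot p2) \land p2)), \lnot (\lnot p1 \land \lnot p4)):
    \lnot ((\lnot p4 \to p4) \lor ((p2 \lor \lnot p2) \land p2)): α-rule — add \lnot (\lnot p4 \to p4), \lnot ((p2 \lor \lnot p2) \land p2).
    \lnot (\lnot p4 \to p4): α-rule — add \lnot p4, \lnot p4.
    \lnot (\lnot p1 \land \lnot p4): β-rule — branch into \lnot \lnot p1  //  \lnot \lnot p4.
      branch 2.1 (add \lnot \lnot p1):
        \lnot ((p2 \lor \lnot p2) \land p2): β-rule — branch into \lnot (p2 \lor \lnot p2)  //  \lnot p2.
          branch 2.1.1 (add \lnot (p2 \lor \lnot p2)):
            \lnot (p2 \lor \lnot p2): α-rule — add \lnot p2, \lnot \lnot p2.
            × closes — contains both p2 and \lnot p2.
          branch 2.1.2 (add \lnot p2):
            ○ open, literals {p1=T, p2=F, p4=F}.
      branch 2.2 (add \lnot \lnot p4):
        × closes — contains both p4 and \lnot p4.
5 branches closed, 2 open.
Each open branch fixes some atoms; the unmentioned ones are free. Counting distinct full assignments: branch {p1=F, p2=T, p4=F} (p3) contributes 2 new; branch {p1=T, p2=F, p4=F} (p3) contributes 2 new. Total: 4.

4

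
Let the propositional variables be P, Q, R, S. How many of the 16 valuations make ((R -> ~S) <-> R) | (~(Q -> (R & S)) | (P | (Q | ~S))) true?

14

Initial set: {T (((R -> ~S) <-> R) | (~(Q -> (R & S)) | (P | (Q | ~S))))}.
T (((R -> ~S) <-> R) | (~(Q -> (R & S)) | (P | (Q | ~S)))): β-rule — branch into T ((R -> ~S) <-> R)  //  T (~(Q -> (R & S)) | (P | (Q | ~S))).
  branch 1 (add T ((R -> ~S) <-> R)):
    T ((R -> ~S) <-> R): β-rule — branch into T (R -> ~S), T R  //  F (R -> ~S), F R.
      branch 1.1 (add T (R -> ~S), T R):
        T (R -> ~S): β-rule — branch into F R  //  T ~S.
          branch 1.1.1 (add F R):
            × closes — contains both R and ~R.
          branch 1.1.2 (add T ~S):
            ○ open, literals {R=1, S=0}.
      branch 1.2 (add F (R -> ~S), F R):
        F (R -> ~S): α-rule — add T R, F ~S.
        × closes — contains both R and ~R.
  branch 2 (add T (~(Q -> (R & S)) | (P | (Q | ~S)))):
    T (~(Q -> (R & S)) | (P | (Q | ~S))): β-rule — branch into T ~(Q -> (R & S))  //  T (P | (Q | ~S)).
      branch 2.1 (add T ~(Q -> (R & S))):
        T ~(Q -> (R & S)): α-rule — add T Q, F (R & S).
        F (R & S): β-rule — branch into F R  //  F S.
          branch 2.1.1 (add F R):
            ○ open, literals {Q=1, R=0}.
          branch 2.1.2 (add F S):
            ○ open, literals {Q=1, S=0}.
      branch 2.2 (add T (P | (Q | ~S))):
        T (P | (Q | ~S)): β-rule — branch into T P  //  T (Q | ~S).
          branch 2.2.1 (add T P):
            ○ open, literals {P=1}.
          branch 2.2.2 (add T (Q | ~S)):
            T (Q | ~S): β-rule — branch into T Q  //  T ~S.
              branch 2.2.2.1 (add T Q):
                ○ open, literals {Q=1}.
              branch 2.2.2.2 (add T ~S):
                ○ open, literals {S=0}.
2 branches closed, 6 open.
Each open branch fixes some atoms; the unmentioned ones are free. Counting distinct full assignments: branch {R=1, S=0} (P, Q) contributes 4 new; branch {Q=1, R=0} (P, S) contributes 4 new; branch {Q=1, S=0} (P, R) contributes 0 new; branch {P=1} (Q, R, S) contributes 4 new; branch {Q=1} (P, R, S) contributes 1 new; branch {S=0} (P, Q, R) contributes 1 new. Total: 14.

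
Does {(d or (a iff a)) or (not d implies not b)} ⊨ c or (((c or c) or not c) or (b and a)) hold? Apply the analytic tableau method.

Initial set: {((d or (a iff a)) or (not d implies not b)); not (c or (((c or c) or not c) or (b and a)))}.
not (c or (((c or c) or not c) or (b and a))): α-rule — add not c, not (((c or c) or not c) or (b and a)).
not (((c or c) or not c) or (b and a)): α-rule — add not ((c or c) or not c), not (b and a).
not ((c or c) or not c): α-rule — add not (c or c), not not c.
× closes — contains both c and not c.
All 1 branch closes.
Every branch closed, so the premises entail the conclusion.

Yes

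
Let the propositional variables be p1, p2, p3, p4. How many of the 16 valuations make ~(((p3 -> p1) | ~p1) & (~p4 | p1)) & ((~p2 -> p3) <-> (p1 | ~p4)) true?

1

Initial set: {(~(((p3 -> p1) | ~p1) & (~p4 | p1)) & ((~p2 -> p3) <-> (p1 | ~p4)))}.
(~(((p3 -> p1) | ~p1) & (~p4 | p1)) & ((~p2 -> p3) <-> (p1 | ~p4))): α-rule — add ~(((p3 -> p1) | ~p1) & (~p4 | p1)), ((~p2 -> p3) <-> (p1 | ~p4)).
~(((p3 -> p1) | ~p1) & (~p4 | p1)): β-rule — branch into ~((p3 -> p1) | ~p1)  //  ~(~p4 | p1).
  branch 1 (add ~((p3 -> p1) | ~p1)):
    ~((p3 -> p1) | ~p1): α-rule — add ~(p3 -> p1), ~~p1.
    ~(p3 -> p1): α-rule — add p3, ~p1.
    × closes — contains both p1 and ~p1.
  branch 2 (add ~(~p4 | p1)):
    ~(~p4 | p1): α-rule — add ~~p4, ~p1.
    ((~p2 -> p3) <-> (p1 | ~p4)): β-rule — branch into (~p2 -> p3), (p1 | ~p4)  //  ~(~p2 -> p3), ~(p1 | ~p4).
      branch 2.1 (add (~p2 -> p3), (p1 | ~p4)):
        (~p2 -> p3): β-rule — branch into ~~p2  //  p3.
          branch 2.1.1 (add ~~p2):
            (p1 | ~p4): β-rule — branch into p1  //  ~p4.
              branch 2.1.1.1 (add p1):
                × closes — contains both p1 and ~p1.
              branch 2.1.1.2 (add ~p4):
                × closes — contains both p4 and ~p4.
          branch 2.1.2 (add p3):
            (p1 | ~p4): β-rule — branch into p1  //  ~p4.
              branch 2.1.2.1 (add p1):
                × closes — contains both p1 and ~p1.
              branch 2.1.2.2 (add ~p4):
                × closes — contains both p4 and ~p4.
      branch 2.2 (add ~(~p2 -> p3), ~(p1 | ~p4)):
        ~(~p2 -> p3): α-rule — add ~p2, ~p3.
        ~(p1 | ~p4): α-rule — add ~p1, ~~p4.
        ○ open, literals {p1=0, p2=0, p3=0, p4=1}.
5 branches closed, 1 open.
Each open branch fixes some atoms; the unmentioned ones are free. Counting distinct full assignments: branch {p1=0, p2=0, p3=0, p4=1} (none free) contributes 1 new. Total: 1.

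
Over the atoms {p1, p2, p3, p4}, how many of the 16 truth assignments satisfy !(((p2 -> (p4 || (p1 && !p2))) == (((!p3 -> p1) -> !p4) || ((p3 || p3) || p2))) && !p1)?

Initial set: {!(((p2 -> (p4 || (p1 && !p2))) == (((!p3 -> p1) -> !p4) || ((p3 || p3) || p2))) && !p1)}.
!(((p2 -> (p4 || (p1 && !p2))) == (((!p3 -> p1) -> !p4) || ((p3 || p3) || p2))) && !p1): β-rule — branch into !((p2 -> (p4 || (p1 && !p2))) == (((!p3 -> p1) -> !p4) || ((p3 || p3) || p2)))  //  !!p1.
  branch 1 (add !((p2 -> (p4 || (p1 && !p2))) == (((!p3 -> p1) -> !p4) || ((p3 || p3) || p2)))):
    !((p2 -> (p4 || (p1 && !p2))) == (((!p3 -> p1) -> !p4) || ((p3 || p3) || p2))): β-rule — branch into (p2 -> (p4 || (p1 && !p2))), !(((!p3 -> p1) -> !p4) || ((p3 || p3) || p2))  //  !(p2 -> (p4 || (p1 && !p2))), (((!p3 -> p1) -> !p4) || ((p3 || p3) || p2)).
      branch 1.1 (add (p2 -> (p4 || (p1 && !p2))), !(((!p3 -> p1) -> !p4) || ((p3 || p3) || p2))):
        !(((!p3 -> p1) -> !p4) || ((p3 || p3) || p2)): α-rule — add !((!p3 -> p1) -> !p4), !((p3 || p3) || p2).
        !((!p3 -> p1) -> !p4): α-rule — add (!p3 -> p1), !!p4.
        !((p3 || p3) || p2): α-rule — add !(p3 || p3), !p2.
        !(p3 || p3): α-rule — add !p3, !p3.
        (p2 -> (p4 || (p1 && !p2))): β-rule — branch into !p2  //  (p4 || (p1 && !p2)).
          branch 1.1.1 (add !p2):
            (!p3 -> p1): β-rule — branch into !!p3  //  p1.
              branch 1.1.1.1 (add !!p3):
                × closes — contains both p3 and !p3.
              branch 1.1.1.2 (add p1):
                ○ open, literals {p1=T, p2=F, p3=F, p4=T}.
          branch 1.1.2 (add (p4 || (p1 && !p2))):
            (!p3 -> p1): β-rule — branch into !!p3  //  p1.
              branch 1.1.2.1 (add !!p3):
                × closes — contains both p3 and !p3.
              branch 1.1.2.2 (add p1):
                (p4 || (p1 && !p2)): β-rule — branch into p4  //  (p1 && !p2).
                  branch 1.1.2.2.1 (add p4):
                    ○ open, literals {p1=T, p2=F, p3=F, p4=T}.
                  branch 1.1.2.2.2 (add (p1 && !p2)):
                    (p1 && !p2): α-rule — add p1, !p2.
                    ○ open, literals {p1=T, p2=F, p3=F, p4=T}.
      branch 1.2 (add !(p2 -> (p4 || (p1 && !p2))), (((!p3 -> p1) -> !p4) || ((p3 || p3) || p2))):
        !(p2 -> (p4 || (p1 && !p2))): α-rule — add p2, !(p4 || (p1 && !p2)).
        !(p4 || (p1 && !p2)): α-rule — add !p4, !(p1 && !p2).
        (((!p3 -> p1) -> !p4) || ((p3 || p3) || p2)): β-rule — branch into ((!p3 -> p1) -> !p4)  //  ((p3 || p3) || p2).
          branch 1.2.1 (add ((!p3 -> p1) -> !p4)):
            !(p1 && !p2): β-rule — branch into !p1  //  !!p2.
              branch 1.2.1.1 (add !p1):
                ((!p3 -> p1) -> !p4): β-rule — branch into !(!p3 -> p1)  //  !p4.
                  branch 1.2.1.1.1 (add !(!p3 -> p1)):
                    !(!p3 -> p1): α-rule — add !p3, !p1.
                    ○ open, literals {p1=F, p2=T, p3=F, p4=F}.
                  branch 1.2.1.1.2 (add !p4):
                    ○ open, literals {p1=F, p2=T, p4=F}.
              branch 1.2.1.2 (add !!p2):
                ((!p3 -> p1) -> !p4): β-rule — branch into !(!p3 -> p1)  //  !p4.
                  branch 1.2.1.2.1 (add !(!p3 -> p1)):
                    !(!p3 -> p1): α-rule — add !p3, !p1.
                    ○ open, literals {p1=F, p2=T, p3=F, p4=F}.
                  branch 1.2.1.2.2 (add !p4):
                    ○ open, literals {p2=T, p4=F}.
          branch 1.2.2 (add ((p3 || p3) || p2)):
            !(p1 && !p2): β-rule — branch into !p1  //  !!p2.
              branch 1.2.2.1 (add !p1):
                ((p3 || p3) || p2): β-rule — branch into (p3 || p3)  //  p2.
                  branch 1.2.2.1.1 (add (p3 || p3)):
                    (p3 || p3): β-rule — branch into p3  //  p3.
                      branch 1.2.2.1.1.1 (add p3):
                        ○ open, literals {p1=F, p2=T, p3=T, p4=F}.
                      branch 1.2.2.1.1.2 (add p3):
                        ○ open, literals {p1=F, p2=T, p3=T, p4=F}.
                  branch 1.2.2.1.2 (add p2):
                    ○ open, literals {p1=F, p2=T, p4=F}.
              branch 1.2.2.2 (add !!p2):
                ((p3 || p3) || p2): β-rule — branch into (p3 || p3)  //  p2.
                  branch 1.2.2.2.1 (add (p3 || p3)):
                    (p3 || p3): β-rule — branch into p3  //  p3.
                      branch 1.2.2.2.1.1 (add p3):
                        ○ open, literals {p2=T, p3=T, p4=F}.
                      branch 1.2.2.2.1.2 (add p3):
                        ○ open, literals {p2=T, p3=T, p4=F}.
                  branch 1.2.2.2.2 (add p2):
                    ○ open, literals {p2=T, p4=F}.
  branch 2 (add !!p1):
    ○ open, literals {p1=T}.
2 branches closed, 14 open.
Each open branch fixes some atoms; the unmentioned ones are free. Counting distinct full assignments: branch {p1=T, p2=F, p3=F, p4=T} (none free) contributes 1 new; branch {p1=T, p2=F, p3=F, p4=T} (none free) contributes 0 new; branch {p1=T, p2=F, p3=F, p4=T} (none free) contributes 0 new; branch {p1=F, p2=T, p3=F, p4=F} (none free) contributes 1 new; branch {p1=F, p2=T, p4=F} (p3) contributes 1 new; branch {p1=F, p2=T, p3=F, p4=F} (none free) contributes 0 new; branch {p2=T, p4=F} (p1, p3) contributes 2 new; branch {p1=F, p2=T, p3=T, p4=F} (none free) contributes 0 new; branch {p1=F, p2=T, p3=T, p4=F} (none free) contributes 0 new; branch {p1=F, p2=T, p4=F} (p3) contributes 0 new; branch {p2=T, p3=T, p4=F} (p1) contributes 0 new; branch {p2=T, p3=T, p4=F} (p1) contributes 0 new; branch {p2=T, p4=F} (p1, p3) contributes 0 new; branch {p1=T} (p2, p3, p4) contributes 5 new. Total: 10.

10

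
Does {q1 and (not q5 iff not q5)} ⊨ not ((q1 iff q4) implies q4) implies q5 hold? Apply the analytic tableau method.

Yes

Initial set: {(q1 and (not q5 iff not q5)); not (not ((q1 iff q4) implies q4) implies q5)}.
(q1 and (not q5 iff not q5)): α-rule — add q1, (not q5 iff not q5).
not (not ((q1 iff q4) implies q4) implies q5): α-rule — add not ((q1 iff q4) implies q4), not q5.
not ((q1 iff q4) implies q4): α-rule — add (q1 iff q4), not q4.
(not q5 iff not q5): β-rule — branch into not q5, not q5  //  not not q5, not not q5.
  branch 1 (add not q5, not q5):
    (q1 iff q4): β-rule — branch into q1, q4  //  not q1, not q4.
      branch 1.1 (add q1, q4):
        × closes — contains both q4 and not q4.
      branch 1.2 (add not q1, not q4):
        × closes — contains both q1 and not q1.
  branch 2 (add not not q5, not not q5):
    × closes — contains both q5 and not q5.
All 3 branches close.
Every branch closed, so the premises entail the conclusion.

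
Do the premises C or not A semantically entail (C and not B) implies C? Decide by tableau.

Initial set: {(C or not A); not ((C and not B) implies C)}.
not ((C and not B) implies C): α-rule — add (C and not B), not C.
(C and not B): α-rule — add C, not B.
× closes — contains both C and not C.
All 1 branch closes.
Every branch closed, so the premises entail the conclusion.

Yes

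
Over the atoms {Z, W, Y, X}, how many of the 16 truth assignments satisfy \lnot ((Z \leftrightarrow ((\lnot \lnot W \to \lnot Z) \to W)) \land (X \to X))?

Initial set: {\lnot ((Z \leftrightarrow ((\lnot \lnot W \to \lnot Z) \to W)) \land (X \to X))}.
\lnot ((Z \leftrightarrow ((\lnot \lnot W \to \lnot Z) \to W)) \land (X \to X)): β-rule — branch into \lnot (Z \leftrightarrow ((\lnot \lnot W \to \lnot Z) \to W))  //  \lnot (X \to X).
  branch 1 (add \lnot (Z \leftrightarrow ((\lnot \lnot W \to \lnot Z) \to W))):
    \lnot (Z \leftrightarrow ((\lnot \lnot W \to \lnot Z) \to W)): β-rule — branch into Z, \lnot ((\lnot \lnot W \to \lnot Z) \to W)  //  \lnot Z, ((\lnot \lnot W \to \lnot Z) \to W).
      branch 1.1 (add Z, \lnot ((\lnot \lnot W \to \lnot Z) \to W)):
        \lnot ((\lnot \lnot W \to \lnot Z) \to W): α-rule — add (\lnot \lnot W \to \lnot Z), \lnot W.
        (\lnot \lnot W \to \lnot Z): β-rule — branch into \lnot \lnot \lnot W  //  \lnot Z.
          branch 1.1.1 (add \lnot \lnot \lnot W):
            \lnot \lnot \lnot W: drop double negation, giving \lnot W.
            ○ open, literals {W=F, Z=T}.
          branch 1.1.2 (add \lnot Z):
            × closes — contains both Z and \lnot Z.
      branch 1.2 (add \lnot Z, ((\lnot \lnot W \to \lnot Z) \to W)):
        ((\lnot \lnot W \to \lnot Z) \to W): β-rule — branch into \lnot (\lnot \lnot W \to \lnot Z)  //  W.
          branch 1.2.1 (add \lnot (\lnot \lnot W \to \lnot Z)):
            \lnot (\lnot \lnot W \to \lnot Z): α-rule — add \lnot \lnot W, \lnot \lnot Z.
            × closes — contains both Z and \lnot Z.
          branch 1.2.2 (add W):
            ○ open, literals {W=T, Z=F}.
  branch 2 (add \lnot (X \to X)):
    \lnot (X \to X): α-rule — add X, \lnot X.
    × closes — contains both X and \lnot X.
3 branches closed, 2 open.
Each open branch fixes some atoms; the unmentioned ones are free. Counting distinct full assignments: branch {W=F, Z=T} (Y, X) contributes 4 new; branch {W=T, Z=F} (Y, X) contributes 4 new. Total: 8.

8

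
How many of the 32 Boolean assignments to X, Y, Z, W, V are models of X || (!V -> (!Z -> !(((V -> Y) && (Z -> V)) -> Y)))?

30

Initial set: {(X || (!V -> (!Z -> !(((V -> Y) && (Z -> V)) -> Y))))}.
(X || (!V -> (!Z -> !(((V -> Y) && (Z -> V)) -> Y)))): β-rule — branch into X  //  (!V -> (!Z -> !(((V -> Y) && (Z -> V)) -> Y))).
  branch 1 (add X):
    ○ open, literals {X=true}.
  branch 2 (add (!V -> (!Z -> !(((V -> Y) && (Z -> V)) -> Y)))):
    (!V -> (!Z -> !(((V -> Y) && (Z -> V)) -> Y))): β-rule — branch into !!V  //  (!Z -> !(((V -> Y) && (Z -> V)) -> Y)).
      branch 2.1 (add !!V):
        ○ open, literals {V=true}.
      branch 2.2 (add (!Z -> !(((V -> Y) && (Z -> V)) -> Y))):
        (!Z -> !(((V -> Y) && (Z -> V)) -> Y)): β-rule — branch into !!Z  //  !(((V -> Y) && (Z -> V)) -> Y).
          branch 2.2.1 (add !!Z):
            ○ open, literals {Z=true}.
          branch 2.2.2 (add !(((V -> Y) && (Z -> V)) -> Y)):
            !(((V -> Y) && (Z -> V)) -> Y): α-rule — add ((V -> Y) && (Z -> V)), !Y.
            ((V -> Y) && (Z -> V)): α-rule — add (V -> Y), (Z -> V).
            (V -> Y): β-rule — branch into !V  //  Y.
              branch 2.2.2.1 (add !V):
                (Z -> V): β-rule — branch into !Z  //  V.
                  branch 2.2.2.1.1 (add !Z):
                    ○ open, literals {V=false, Y=false, Z=false}.
                  branch 2.2.2.1.2 (add V):
                    × closes — contains both V and !V.
              branch 2.2.2.2 (add Y):
                × closes — contains both Y and !Y.
2 branches closed, 4 open.
Each open branch fixes some atoms; the unmentioned ones are free. Counting distinct full assignments: branch {X=true} (Y, Z, W, V) contributes 16 new; branch {V=true} (X, Y, Z, W) contributes 8 new; branch {Z=true} (X, Y, W, V) contributes 4 new; branch {V=false, Y=false, Z=false} (X, W) contributes 2 new. Total: 30.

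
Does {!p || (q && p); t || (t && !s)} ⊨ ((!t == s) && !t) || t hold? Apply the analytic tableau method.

Initial set: {(!p || (q && p)); (t || (t && !s)); !(((!t == s) && !t) || t)}.
!(((!t == s) && !t) || t): α-rule — add !((!t == s) && !t), !t.
(!p || (q && p)): β-rule — branch into !p  //  (q && p).
  branch 1 (add !p):
    (t || (t && !s)): β-rule — branch into t  //  (t && !s).
      branch 1.1 (add t):
        × closes — contains both t and !t.
      branch 1.2 (add (t && !s)):
        (t && !s): α-rule — add t, !s.
        × closes — contains both t and !t.
  branch 2 (add (q && p)):
    (q && p): α-rule — add q, p.
    (t || (t && !s)): β-rule — branch into t  //  (t && !s).
      branch 2.1 (add t):
        × closes — contains both t and !t.
      branch 2.2 (add (t && !s)):
        (t && !s): α-rule — add t, !s.
        × closes — contains both t and !t.
All 4 branches close.
Every branch closed, so the premises entail the conclusion.

Yes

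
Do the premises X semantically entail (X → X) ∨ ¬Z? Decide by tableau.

Yes

Initial set: {X; ¬((X → X) ∨ ¬Z)}.
¬((X → X) ∨ ¬Z): α-rule — add ¬(X → X), ¬¬Z.
¬(X → X): α-rule — add X, ¬X.
× closes — contains both X and ¬X.
All 1 branch closes.
Every branch closed, so the premises entail the conclusion.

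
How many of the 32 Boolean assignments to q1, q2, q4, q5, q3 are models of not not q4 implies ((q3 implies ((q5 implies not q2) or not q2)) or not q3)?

Initial set: {T (not not q4 implies ((q3 implies ((q5 implies not q2) or not q2)) or not q3))}.
T (not not q4 implies ((q3 implies ((q5 implies not q2) or not q2)) or not q3)): β-rule — branch into F not not q4  //  T ((q3 implies ((q5 implies not q2) or not q2)) or not q3).
  branch 1 (add F not not q4):
    F not not q4: drop double negation, giving F q4.
    ○ open, literals {q4=false}.
  branch 2 (add T ((q3 implies ((q5 implies not q2) or not q2)) or not q3)):
    T ((q3 implies ((q5 implies not q2) or not q2)) or not q3): β-rule — branch into T (q3 implies ((q5 implies not q2) or not q2))  //  T not q3.
      branch 2.1 (add T (q3 implies ((q5 implies not q2) or not q2))):
        T (q3 implies ((q5 implies not q2) or not q2)): β-rule — branch into F q3  //  T ((q5 implies not q2) or not q2).
          branch 2.1.1 (add F q3):
            ○ open, literals {q3=false}.
          branch 2.1.2 (add T ((q5 implies not q2) or not q2)):
            T ((q5 implies not q2) or not q2): β-rule — branch into T (q5 implies not q2)  //  T not q2.
              branch 2.1.2.1 (add T (q5 implies not q2)):
                T (q5 implies not q2): β-rule — branch into F q5  //  T not q2.
                  branch 2.1.2.1.1 (add F q5):
                    ○ open, literals {q5=false}.
                  branch 2.1.2.1.2 (add T not q2):
                    ○ open, literals {q2=false}.
              branch 2.1.2.2 (add T not q2):
                ○ open, literals {q2=false}.
      branch 2.2 (add T not q3):
        ○ open, literals {q3=false}.
0 branches closed, 6 open.
Each open branch fixes some atoms; the unmentioned ones are free. Counting distinct full assignments: branch {q4=false} (q1, q2, q5, q3) contributes 16 new; branch {q3=false} (q1, q2, q4, q5) contributes 8 new; branch {q5=false} (q1, q2, q4, q3) contributes 4 new; branch {q2=false} (q1, q4, q5, q3) contributes 2 new; branch {q2=false} (q1, q4, q5, q3) contributes 0 new; branch {q3=false} (q1, q2, q4, q5) contributes 0 new. Total: 30.

30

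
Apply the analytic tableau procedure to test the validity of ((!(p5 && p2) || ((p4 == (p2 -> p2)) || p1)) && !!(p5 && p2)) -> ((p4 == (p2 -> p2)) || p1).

Valid

Assume the negation and expand:
Initial set: {!(((!(p5 && p2) || ((p4 == (p2 -> p2)) || p1)) && !!(p5 && p2)) -> ((p4 == (p2 -> p2)) || p1))}.
!(((!(p5 && p2) || ((p4 == (p2 -> p2)) || p1)) && !!(p5 && p2)) -> ((p4 == (p2 -> p2)) || p1)): α-rule — add ((!(p5 && p2) || ((p4 == (p2 -> p2)) || p1)) && !!(p5 && p2)), !((p4 == (p2 -> p2)) || p1).
((!(p5 && p2) || ((p4 == (p2 -> p2)) || p1)) && !!(p5 && p2)): α-rule — add (!(p5 && p2) || ((p4 == (p2 -> p2)) || p1)), !!(p5 && p2).
!((p4 == (p2 -> p2)) || p1): α-rule — add !(p4 == (p2 -> p2)), !p1.
!!(p5 && p2): drop double negation, giving (p5 && p2).
(p5 && p2): α-rule — add p5, p2.
(!(p5 && p2) || ((p4 == (p2 -> p2)) || p1)): β-rule — branch into !(p5 && p2)  //  ((p4 == (p2 -> p2)) || p1).
  branch 1 (add !(p5 && p2)):
    !(p4 == (p2 -> p2)): β-rule — branch into p4, !(p2 -> p2)  //  !p4, (p2 -> p2).
      branch 1.1 (add p4, !(p2 -> p2)):
        !(p2 -> p2): α-rule — add p2, !p2.
        × closes — contains both p2 and !p2.
      branch 1.2 (add !p4, (p2 -> p2)):
        !(p5 && p2): β-rule — branch into !p5  //  !p2.
          branch 1.2.1 (add !p5):
            × closes — contains both p5 and !p5.
          branch 1.2.2 (add !p2):
            × closes — contains both p2 and !p2.
  branch 2 (add ((p4 == (p2 -> p2)) || p1)):
    !(p4 == (p2 -> p2)): β-rule — branch into p4, !(p2 -> p2)  //  !p4, (p2 -> p2).
      branch 2.1 (add p4, !(p2 -> p2)):
        !(p2 -> p2): α-rule — add p2, !p2.
        × closes — contains both p2 and !p2.
      branch 2.2 (add !p4, (p2 -> p2)):
        ((p4 == (p2 -> p2)) || p1): β-rule — branch into (p4 == (p2 -> p2))  //  p1.
          branch 2.2.1 (add (p4 == (p2 -> p2))):
            (p2 -> p2): β-rule — branch into !p2  //  p2.
              branch 2.2.1.1 (add !p2):
                × closes — contains both p2 and !p2.
              branch 2.2.1.2 (add p2):
                (p4 == (p2 -> p2)): β-rule — branch into p4, (p2 -> p2)  //  !p4, !(p2 -> p2).
                  branch 2.2.1.2.1 (add p4, (p2 -> p2)):
                    × closes — contains both p4 and !p4.
                  branch 2.2.1.2.2 (add !p4, !(p2 -> p2)):
                    !(p2 -> p2): α-rule — add p2, !p2.
                    × closes — contains both p2 and !p2.
          branch 2.2.2 (add p1):
            × closes — contains both p1 and !p1.
All 8 branches close.
Every branch closed, so the negation is unsatisfiable and the formula is valid.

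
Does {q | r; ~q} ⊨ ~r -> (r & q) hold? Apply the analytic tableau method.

Yes

Initial set: {T (q | r); T ~q; F (~r -> (r & q))}.
F (~r -> (r & q)): α-rule — add T ~r, F (r & q).
T (q | r): β-rule — branch into T q  //  T r.
  branch 1 (add T q):
    × closes — contains both q and ~q.
  branch 2 (add T r):
    × closes — contains both r and ~r.
All 2 branches close.
Every branch closed, so the premises entail the conclusion.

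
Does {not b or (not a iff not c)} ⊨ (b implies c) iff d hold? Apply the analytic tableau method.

Initial set: {(not b or (not a iff not c)); not ((b implies c) iff d)}.
(not b or (not a iff not c)): β-rule — branch into not b  //  (not a iff not c).
  branch 1 (add not b):
    not ((b implies c) iff d): β-rule — branch into (b implies c), not d  //  not (b implies c), d.
      branch 1.1 (add (b implies c), not d):
        (b implies c): β-rule — branch into not b  //  c.
          branch 1.1.1 (add not b):
            ○ open, literals {b=false, d=false}.
          branch 1.1.2 (add c):
            ○ open, literals {b=false, c=true, d=false}.
      branch 1.2 (add not (b implies c), d):
        not (b implies c): α-rule — add b, not c.
        × closes — contains both b and not b.
  branch 2 (add (not a iff not c)):
    not ((b implies c) iff d): β-rule — branch into (b implies c), not d  //  not (b implies c), d.
      branch 2.1 (add (b implies c), not d):
        (not a iff not c): β-rule — branch into not a, not c  //  not not a, not not c.
          branch 2.1.1 (add not a, not c):
            (b implies c): β-rule — branch into not b  //  c.
              branch 2.1.1.1 (add not b):
                ○ open, literals {a=false, b=false, c=false, d=false}.
              branch 2.1.1.2 (add c):
                × closes — contains both c and not c.
          branch 2.1.2 (add not not a, not not c):
            (b implies c): β-rule — branch into not b  //  c.
              branch 2.1.2.1 (add not b):
                ○ open, literals {a=true, b=false, c=true, d=false}.
              branch 2.1.2.2 (add c):
                ○ open, literals {a=true, c=true, d=false}.
      branch 2.2 (add not (b implies c), d):
        not (b implies c): α-rule — add b, not c.
        (not a iff not c): β-rule — branch into not a, not c  //  not not a, not not c.
          branch 2.2.1 (add not a, not c):
            ○ open, literals {a=false, b=true, c=false, d=true}.
          branch 2.2.2 (add not not a, not not c):
            × closes — contains both c and not c.
3 branches closed, 6 open.
An open branch gives a countermodel: b=false, d=false (unmentioned atoms arbitrary); the premises hold there but the conclusion fails.

No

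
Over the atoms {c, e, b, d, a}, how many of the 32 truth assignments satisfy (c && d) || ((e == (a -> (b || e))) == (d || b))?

19

Initial set: {((c && d) || ((e == (a -> (b || e))) == (d || b)))}.
((c && d) || ((e == (a -> (b || e))) == (d || b))): β-rule — branch into (c && d)  //  ((e == (a -> (b || e))) == (d || b)).
  branch 1 (add (c && d)):
    (c && d): α-rule — add c, d.
    ○ open, literals {c=true, d=true}.
  branch 2 (add ((e == (a -> (b || e))) == (d || b))):
    ((e == (a -> (b || e))) == (d || b)): β-rule — branch into (e == (a -> (b || e))), (d || b)  //  !(e == (a -> (b || e))), !(d || b).
      branch 2.1 (add (e == (a -> (b || e))), (d || b)):
        (e == (a -> (b || e))): β-rule — branch into e, (a -> (b || e))  //  !e, !(a -> (b || e)).
          branch 2.1.1 (add e, (a -> (b || e))):
            (d || b): β-rule — branch into d  //  b.
              branch 2.1.1.1 (add d):
                (a -> (b || e)): β-rule — branch into !a  //  (b || e).
                  branch 2.1.1.1.1 (add !a):
                    ○ open, literals {a=false, d=true, e=true}.
                  branch 2.1.1.1.2 (add (b || e)):
                    (b || e): β-rule — branch into b  //  e.
                      branch 2.1.1.1.2.1 (add b):
                        ○ open, literals {b=true, d=true, e=true}.
                      branch 2.1.1.1.2.2 (add e):
                        ○ open, literals {d=true, e=true}.
              branch 2.1.1.2 (add b):
                (a -> (b || e)): β-rule — branch into !a  //  (b || e).
                  branch 2.1.1.2.1 (add !a):
                    ○ open, literals {a=false, b=true, e=true}.
                  branch 2.1.1.2.2 (add (b || e)):
                    (b || e): β-rule — branch into b  //  e.
                      branch 2.1.1.2.2.1 (add b):
                        ○ open, literals {b=true, e=true}.
                      branch 2.1.1.2.2.2 (add e):
                        ○ open, literals {b=true, e=true}.
          branch 2.1.2 (add !e, !(a -> (b || e))):
            !(a -> (b || e)): α-rule — add a, !(b || e).
            !(b || e): α-rule — add !b, !e.
            (d || b): β-rule — branch into d  //  b.
              branch 2.1.2.1 (add d):
                ○ open, literals {a=true, b=false, d=true, e=false}.
              branch 2.1.2.2 (add b):
                × closes — contains both b and !b.
      branch 2.2 (add !(e == (a -> (b || e))), !(d || b)):
        !(d || b): α-rule — add !d, !b.
        !(e == (a -> (b || e))): β-rule — branch into e, !(a -> (b || e))  //  !e, (a -> (b || e)).
          branch 2.2.1 (add e, !(a -> (b || e))):
            !(a -> (b || e)): α-rule — add a, !(b || e).
            !(b || e): α-rule — add !b, !e.
            × closes — contains both e and !e.
          branch 2.2.2 (add !e, (a -> (b || e))):
            (a -> (b || e)): β-rule — branch into !a  //  (b || e).
              branch 2.2.2.1 (add !a):
                ○ open, literals {a=false, b=false, d=false, e=false}.
              branch 2.2.2.2 (add (b || e)):
                (b || e): β-rule — branch into b  //  e.
                  branch 2.2.2.2.1 (add b):
                    × closes — contains both b and !b.
                  branch 2.2.2.2.2 (add e):
                    × closes — contains both e and !e.
4 branches closed, 9 open.
Each open branch fixes some atoms; the unmentioned ones are free. Counting distinct full assignments: branch {c=true, d=true} (e, b, a) contributes 8 new; branch {a=false, d=true, e=true} (c, b) contributes 2 new; branch {b=true, d=true, e=true} (c, a) contributes 1 new; branch {d=true, e=true} (c, b, a) contributes 1 new; branch {a=false, b=true, e=true} (c, d) contributes 2 new; branch {b=true, e=true} (c, d, a) contributes 2 new; branch {b=true, e=true} (c, d, a) contributes 0 new; branch {a=true, b=false, d=true, e=false} (c) contributes 1 new; branch {a=false, b=false, d=false, e=false} (c) contributes 2 new. Total: 19.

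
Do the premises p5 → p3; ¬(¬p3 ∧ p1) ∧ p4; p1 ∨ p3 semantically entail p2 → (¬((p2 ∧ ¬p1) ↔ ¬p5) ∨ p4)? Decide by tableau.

Initial set: {(p5 → p3); (¬(¬p3 ∧ p1) ∧ p4); (p1 ∨ p3); ¬(p2 → (¬((p2 ∧ ¬p1) ↔ ¬p5) ∨ p4))}.
(¬(¬p3 ∧ p1) ∧ p4): α-rule — add ¬(¬p3 ∧ p1), p4.
¬(p2 → (¬((p2 ∧ ¬p1) ↔ ¬p5) ∨ p4)): α-rule — add p2, ¬(¬((p2 ∧ ¬p1) ↔ ¬p5) ∨ p4).
¬(¬((p2 ∧ ¬p1) ↔ ¬p5) ∨ p4): α-rule — add ¬¬((p2 ∧ ¬p1) ↔ ¬p5), ¬p4.
× closes — contains both p4 and ¬p4.
All 1 branch closes.
Every branch closed, so the premises entail the conclusion.

Yes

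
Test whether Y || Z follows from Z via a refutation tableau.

Yes

Initial set: {Z; !(Y || Z)}.
!(Y || Z): α-rule — add !Y, !Z.
× closes — contains both Z and !Z.
All 1 branch closes.
Every branch closed, so the premises entail the conclusion.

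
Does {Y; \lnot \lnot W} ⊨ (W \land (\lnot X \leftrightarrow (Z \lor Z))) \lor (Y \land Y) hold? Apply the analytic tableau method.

Yes

Initial set: {Y; \lnot \lnot W; \lnot ((W \land (\lnot X \leftrightarrow (Z \lor Z))) \lor (Y \land Y))}.
\lnot \lnot W: drop double negation, giving W.
\lnot ((W \land (\lnot X \leftrightarrow (Z \lor Z))) \lor (Y \land Y)): α-rule — add \lnot (W \land (\lnot X \leftrightarrow (Z \lor Z))), \lnot (Y \land Y).
\lnot (W \land (\lnot X \leftrightarrow (Z \lor Z))): β-rule — branch into \lnot W  //  \lnot (\lnot X \leftrightarrow (Z \lor Z)).
  branch 1 (add \lnot W):
    × closes — contains both W and \lnot W.
  branch 2 (add \lnot (\lnot X \leftrightarrow (Z \lor Z))):
    \lnot (Y \land Y): β-rule — branch into \lnot Y  //  \lnot Y.
      branch 2.1 (add \lnot Y):
        × closes — contains both Y and \lnot Y.
      branch 2.2 (add \lnot Y):
        × closes — contains both Y and \lnot Y.
All 3 branches close.
Every branch closed, so the premises entail the conclusion.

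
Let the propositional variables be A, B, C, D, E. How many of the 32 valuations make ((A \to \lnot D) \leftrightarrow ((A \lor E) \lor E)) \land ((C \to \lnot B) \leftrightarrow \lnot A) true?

Initial set: {(((A \to \lnot D) \leftrightarrow ((A \lor E) \lor E)) \land ((C \to \lnot B) \leftrightarrow \lnot A))}.
(((A \to \lnot D) \leftrightarrow ((A \lor E) \lor E)) \land ((C \to \lnot B) \leftrightarrow \lnot A)): α-rule — add ((A \to \lnot D) \leftrightarrow ((A \lor E) \lor E)), ((C \to \lnot B) \leftrightarrow \lnot A).
((A \to \lnot D) \leftrightarrow ((A \lor E) \lor E)): β-rule — branch into (A \to \lnot D), ((A \lor E) \lor E)  //  \lnot (A \to \lnot D), \lnot ((A \lor E) \lor E).
  branch 1 (add (A \to \lnot D), ((A \lor E) \lor E)):
    ((C \to \lnot B) \leftrightarrow \lnot A): β-rule — branch into (C \to \lnot B), \lnot A  //  \lnot (C \to \lnot B), \lnot \lnot A.
      branch 1.1 (add (C \to \lnot B), \lnot A):
        (A \to \lnot D): β-rule — branch into \lnot A  //  \lnot D.
          branch 1.1.1 (add \lnot A):
            ((A \lor E) \lor E): β-rule — branch into (A \lor E)  //  E.
              branch 1.1.1.1 (add (A \lor E)):
                (C \to \lnot B): β-rule — branch into \lnot C  //  \lnot B.
                  branch 1.1.1.1.1 (add \lnot C):
                    (A \lor E): β-rule — branch into A  //  E.
                      branch 1.1.1.1.1.1 (add A):
                        × closes — contains both A and \lnot A.
                      branch 1.1.1.1.1.2 (add E):
                        ○ open, literals {A=F, C=F, E=T}.
                  branch 1.1.1.1.2 (add \lnot B):
                    (A \lor E): β-rule — branch into A  //  E.
                      branch 1.1.1.1.2.1 (add A):
                        × closes — contains both A and \lnot A.
                      branch 1.1.1.1.2.2 (add E):
                        ○ open, literals {A=F, B=F, E=T}.
              branch 1.1.1.2 (add E):
                (C \to \lnot B): β-rule — branch into \lnot C  //  \lnot B.
                  branch 1.1.1.2.1 (add \lnot C):
                    ○ open, literals {A=F, C=F, E=T}.
                  branch 1.1.1.2.2 (add \lnot B):
                    ○ open, literals {A=F, B=F, E=T}.
          branch 1.1.2 (add \lnot D):
            ((A \lor E) \lor E): β-rule — branch into (A \lor E)  //  E.
              branch 1.1.2.1 (add (A \lor E)):
                (C \to \lnot B): β-rule — branch into \lnot C  //  \lnot B.
                  branch 1.1.2.1.1 (add \lnot C):
                    (A \lor E): β-rule — branch into A  //  E.
                      branch 1.1.2.1.1.1 (add A):
                        × closes — contains both A and \lnot A.
                      branch 1.1.2.1.1.2 (add E):
                        ○ open, literals {A=F, C=F, D=F, E=T}.
                  branch 1.1.2.1.2 (add \lnot B):
                    (A \lor E): β-rule — branch into A  //  E.
                      branch 1.1.2.1.2.1 (add A):
                        × closes — contains both A and \lnot A.
                      branch 1.1.2.1.2.2 (add E):
                        ○ open, literals {A=F, B=F, D=F, E=T}.
              branch 1.1.2.2 (add E):
                (C \to \lnot B): β-rule — branch into \lnot C  //  \lnot B.
                  branch 1.1.2.2.1 (add \lnot C):
                    ○ open, literals {A=F, C=F, D=F, E=T}.
                  branch 1.1.2.2.2 (add \lnot B):
                    ○ open, literals {A=F, B=F, D=F, E=T}.
      branch 1.2 (add \lnot (C \to \lnot B), \lnot \lnot A):
        \lnot (C \to \lnot B): α-rule — add C, \lnot \lnot B.
        (A \to \lnot D): β-rule — branch into \lnot A  //  \lnot D.
          branch 1.2.1 (add \lnot A):
            × closes — contains both A and \lnot A.
          branch 1.2.2 (add \lnot D):
            ((A \lor E) \lor E): β-rule — branch into (A \lor E)  //  E.
              branch 1.2.2.1 (add (A \lor E)):
                (A \lor E): β-rule — branch into A  //  E.
                  branch 1.2.2.1.1 (add A):
                    ○ open, literals {A=T, B=T, C=T, D=F}.
                  branch 1.2.2.1.2 (add E):
                    ○ open, literals {A=T, B=T, C=T, D=F, E=T}.
              branch 1.2.2.2 (add E):
                ○ open, literals {A=T, B=T, C=T, D=F, E=T}.
  branch 2 (add \lnot (A \to \lnot D), \lnot ((A \lor E) \lor E)):
    \lnot (A \to \lnot D): α-rule — add A, \lnot \lnot D.
    \lnot ((A \lor E) \lor E): α-rule — add \lnot (A \lor E), \lnot E.
    \lnot (A \lor E): α-rule — add \lnot A, \lnot E.
    × closes — contains both A and \lnot A.
6 branches closed, 11 open.
Each open branch fixes some atoms; the unmentioned ones are free. Counting distinct full assignments: branch {A=F, C=F, E=T} (B, D) contributes 4 new; branch {A=F, B=F, E=T} (C, D) contributes 2 new; branch {A=F, C=F, E=T} (B, D) contributes 0 new; branch {A=F, B=F, E=T} (C, D) contributes 0 new; branch {A=F, C=F, D=F, E=T} (B) contributes 0 new; branch {A=F, B=F, D=F, E=T} (C) contributes 0 new; branch {A=F, C=F, D=F, E=T} (B) contributes 0 new; branch {A=F, B=F, D=F, E=T} (C) contributes 0 new; branch {A=T, B=T, C=T, D=F} (E) contributes 2 new; branch {A=T, B=T, C=T, D=F, E=T} (none free) contributes 0 new; branch {A=T, B=T, C=T, D=F, E=T} (none free) contributes 0 new. Total: 8.

8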